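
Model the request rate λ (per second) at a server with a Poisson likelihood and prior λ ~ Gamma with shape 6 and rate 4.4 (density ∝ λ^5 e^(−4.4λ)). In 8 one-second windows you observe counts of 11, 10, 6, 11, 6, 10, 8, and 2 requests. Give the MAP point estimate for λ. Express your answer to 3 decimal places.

Σxᵢ = 11+10+6+11+6+10+8+2 = 64, with n = 8.
Posterior ∝ λ^5e^(−4.4λ) · λ^64e^(−8λ) = λ^69e^(−12.4λ), i.e. Gamma(shape=70, rate=12.4).
The mode of a Gamma(a, b) with a ≥ 1 (shape–rate) is (a−1)/b = 69/12.4 ≈ 5.565.

λ̂_MAP = 5.565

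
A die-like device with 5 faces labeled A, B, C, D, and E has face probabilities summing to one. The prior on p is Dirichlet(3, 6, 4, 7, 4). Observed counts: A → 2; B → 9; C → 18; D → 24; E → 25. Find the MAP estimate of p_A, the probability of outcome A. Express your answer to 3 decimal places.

The posterior is Dirichlet(αᵢ + nᵢ) = Dirichlet(5, 15, 22, 31, 29).
For a Dirichlet(a₁,…,a_K) with all aᵢ > 1, the mode has j-th component (aⱼ − 1)/(Σaᵢ − K).
Here Σaᵢ = 102 and K = 5, so p_A = (5 − 1)/(102 − 5) = 4/97 ≈ 0.041.

MAP estimate of p_A = 0.041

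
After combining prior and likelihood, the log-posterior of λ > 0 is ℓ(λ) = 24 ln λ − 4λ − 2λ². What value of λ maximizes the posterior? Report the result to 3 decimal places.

ℓ'(λ) = 24/λ − 4 − 4λ. Setting this to zero and multiplying by λ: 4λ² + 4λ − 24 = 0.
λ = (−4 + √(4² + 4·4·24)) / (2·4) = (−4 + √400) / 8 = (−4 + 20)/8 = 2.
ℓ''(λ) = −24/λ² − 4 < 0, confirming a maximum.

λ̂_MAP = 2.000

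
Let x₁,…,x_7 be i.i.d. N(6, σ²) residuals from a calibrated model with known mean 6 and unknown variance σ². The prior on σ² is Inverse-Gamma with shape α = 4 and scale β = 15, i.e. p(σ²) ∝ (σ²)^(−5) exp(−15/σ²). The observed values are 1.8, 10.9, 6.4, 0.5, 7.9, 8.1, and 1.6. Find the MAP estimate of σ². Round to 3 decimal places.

Sum of squared deviations about the known mean: SS = (1.8−6)² + (10.9−6)² + (6.4−6)² + (0.5−6)² + (7.9−6)² + (8.1−6)² + (1.6−6)² = 99.44.
The Normal likelihood contributes (σ²)^(−n/2) exp(−SS/(2σ²)), so the posterior is Inverse-Gamma(α + n/2, β + SS/2) = Inverse-Gamma(7.5, 64.72).
The mode of Inverse-Gamma(a, b) is b/(a+1) = 64.72/8.5 ≈ 7.614.

σ̂²_MAP = 7.614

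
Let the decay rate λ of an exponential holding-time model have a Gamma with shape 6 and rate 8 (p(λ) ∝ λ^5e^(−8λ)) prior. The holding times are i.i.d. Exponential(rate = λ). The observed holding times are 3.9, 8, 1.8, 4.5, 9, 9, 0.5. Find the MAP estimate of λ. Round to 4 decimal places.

The Exponential(rate=λ) likelihood is ∝ λ^n e^(−λΣtᵢ). Here n = 7 and Σtᵢ = 3.9 + 8 + 1.8 + 4.5 + 9 + 9 + 0.5 = 36.7.
Posterior ∝ λ^5e^(−8λ) · λ^7e^(−36.7λ) = λ^12e^(−44.7λ), i.e. Gamma(13, 44.7).
Mode = (a−1)/b = 12/44.7 ≈ 0.2685.

λ̂_MAP = 0.2685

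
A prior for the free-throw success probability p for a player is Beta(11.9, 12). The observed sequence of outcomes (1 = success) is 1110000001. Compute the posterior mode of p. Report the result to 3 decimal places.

p̂_MAP = 0.467

Prior: Beta(11.9, 12).
Data: 4 successes in 10 trials (from the sequence). The binomial likelihood contributes p^4(1−p)^6, so the posterior is Beta(11.9+4, 12+6) = Beta(15.9, 18).
For Beta(a, b) with a, b > 1 the mode is (a−1)/(a+b−2) = 14.9/31.9 ≈ 0.467.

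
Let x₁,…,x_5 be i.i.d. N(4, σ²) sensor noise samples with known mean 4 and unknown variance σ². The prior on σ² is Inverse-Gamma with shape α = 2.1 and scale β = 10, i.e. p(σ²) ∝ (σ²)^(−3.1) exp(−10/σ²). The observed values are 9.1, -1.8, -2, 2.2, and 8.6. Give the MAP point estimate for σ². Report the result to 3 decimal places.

Sum of squared deviations about the known mean: SS = (9.1−4)² + (-1.8−4)² + (-2−4)² + (2.2−4)² + (8.6−4)² = 120.05.
The Normal likelihood contributes (σ²)^(−n/2) exp(−SS/(2σ²)), so the posterior is Inverse-Gamma(α + n/2, β + SS/2) = Inverse-Gamma(4.6, 70.025).
The mode of Inverse-Gamma(a, b) is b/(a+1) = 70.025/5.6 ≈ 12.504.

σ̂²_MAP = 12.504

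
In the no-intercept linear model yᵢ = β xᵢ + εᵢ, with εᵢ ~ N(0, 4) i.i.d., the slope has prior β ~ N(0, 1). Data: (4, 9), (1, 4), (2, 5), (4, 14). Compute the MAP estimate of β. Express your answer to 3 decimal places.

β̂_MAP = 2.585

log p(β | y) = −Σ(yᵢ − βxᵢ)²/(2·4) − β²/(2·1) + const.
Setting the derivative to zero: Σxᵢ(yᵢ − βxᵢ)/4 − β/1 = 0, so β = Σxᵢyᵢ / (Σxᵢ² + σ²/τ²).
Σxᵢyᵢ = 4·9 + 1·4 + 2·5 + 4·14 = 106; Σxᵢ² = 37; σ²/τ² = 4.
β̂_MAP = 106 / (37 + 4) = 106/41 ≈ 2.585.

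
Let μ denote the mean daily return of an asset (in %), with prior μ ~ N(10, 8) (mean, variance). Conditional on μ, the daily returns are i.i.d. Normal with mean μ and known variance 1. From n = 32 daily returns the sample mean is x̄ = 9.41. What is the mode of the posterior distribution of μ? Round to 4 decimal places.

n = 32, x̄ = 9.41.
For a Normal prior and Normal likelihood with known variance, the posterior is Normal; its mode equals its mean, the precision-weighted average.
Prior precision 1/σ₀² = 1/8 = 0.125; data precision n/σ² = 32/1 = 32.
μ̂ = (0.125·10 + 32·9.41) / (0.125 + 32) = 302.37/32.125 = 60474/6425 ≈ 9.4123.

μ̂_MAP = 9.4123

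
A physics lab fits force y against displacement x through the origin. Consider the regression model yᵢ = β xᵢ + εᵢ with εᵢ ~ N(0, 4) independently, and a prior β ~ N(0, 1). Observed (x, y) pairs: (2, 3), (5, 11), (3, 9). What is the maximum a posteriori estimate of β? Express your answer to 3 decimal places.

log p(β | y) = −Σ(yᵢ − βxᵢ)²/(2·4) − β²/(2·1) + const.
Setting the derivative to zero: Σxᵢ(yᵢ − βxᵢ)/4 − β/1 = 0, so β = Σxᵢyᵢ / (Σxᵢ² + σ²/τ²).
Σxᵢyᵢ = 2·3 + 5·11 + 3·9 = 88; Σxᵢ² = 38; σ²/τ² = 4.
β̂_MAP = 88 / (38 + 4) = 88/42 ≈ 2.095.

β̂_MAP = 2.095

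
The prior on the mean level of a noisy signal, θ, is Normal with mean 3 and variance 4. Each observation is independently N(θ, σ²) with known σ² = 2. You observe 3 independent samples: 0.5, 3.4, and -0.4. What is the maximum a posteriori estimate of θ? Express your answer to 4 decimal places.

θ̂_MAP = 1.4286

n = 3; x̄ = (0.5 + 3.4 + (-0.4))/3 = 3.5/3 = 7/6 ≈ 1.1667.
For a Normal prior and Normal likelihood with known variance, the posterior is Normal; its mode equals its mean, the precision-weighted average.
Prior precision 1/σ₀² = 1/4 = 0.25; data precision n/σ² = 3/2 = 1.5.
θ̂ = (0.25·3 + 1.5·(7/6)) / (0.25 + 1.5) = 2.5/1.75 = 10/7 ≈ 1.4286.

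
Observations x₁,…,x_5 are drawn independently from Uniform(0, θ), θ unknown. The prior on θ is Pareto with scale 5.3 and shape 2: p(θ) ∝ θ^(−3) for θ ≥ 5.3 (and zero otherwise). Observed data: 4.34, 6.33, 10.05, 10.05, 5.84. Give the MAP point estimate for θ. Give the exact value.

The Uniform(0, θ) likelihood is θ^(−n) for θ ≥ max(xᵢ), zero otherwise. Here max(xᵢ) = 10.05.
Posterior ∝ θ^(−3) · θ^(−5) = θ^(−8) on θ ≥ max(5.3, 10.05) = 10.05.
This density is strictly decreasing in θ, so the posterior mode lies at the lower boundary of the support.

θ̂_MAP = 10.05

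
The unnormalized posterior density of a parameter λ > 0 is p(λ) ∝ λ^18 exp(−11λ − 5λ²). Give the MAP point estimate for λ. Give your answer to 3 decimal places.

λ̂_MAP = 0.900

ℓ'(λ) = 18/λ − 11 − 10λ. Setting this to zero and multiplying by λ: 10λ² + 11λ − 18 = 0.
λ = (−11 + √(11² + 4·10·18)) / (2·10) = (−11 + √841) / 20 = (−11 + 29)/20 = 9/10.
ℓ''(λ) = −18/λ² − 10 < 0, confirming a maximum.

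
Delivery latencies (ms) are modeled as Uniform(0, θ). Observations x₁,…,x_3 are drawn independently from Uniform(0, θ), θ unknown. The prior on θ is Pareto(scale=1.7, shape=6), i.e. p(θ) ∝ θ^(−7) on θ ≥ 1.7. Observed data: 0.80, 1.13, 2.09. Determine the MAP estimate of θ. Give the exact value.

The Uniform(0, θ) likelihood is θ^(−n) for θ ≥ max(xᵢ), zero otherwise. Here max(xᵢ) = 2.09.
Posterior ∝ θ^(−7) · θ^(−3) = θ^(−10) on θ ≥ max(1.7, 2.09) = 2.09.
This density is strictly decreasing in θ, so the posterior mode lies at the lower boundary of the support.

θ̂_MAP = 2.09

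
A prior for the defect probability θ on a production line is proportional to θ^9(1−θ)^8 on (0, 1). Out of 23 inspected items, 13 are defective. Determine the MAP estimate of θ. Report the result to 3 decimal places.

The prior density ∝ θ^9(1−θ)^8 is the kernel of Beta(10, 9).
Data: 13 successes in 23 trials. The binomial likelihood contributes θ^13(1−θ)^10, so the posterior is Beta(10+13, 9+10) = Beta(23, 19).
For Beta(a, b) with a, b > 1 the mode is (a−1)/(a+b−2) = 22/40 ≈ 0.550.

θ̂_MAP = 0.550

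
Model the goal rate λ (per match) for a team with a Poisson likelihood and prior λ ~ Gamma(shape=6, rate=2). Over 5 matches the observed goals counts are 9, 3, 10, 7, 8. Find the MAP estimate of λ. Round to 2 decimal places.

λ̂_MAP = 6.00

Σxᵢ = 9+3+10+7+8 = 37, with n = 5.
Posterior ∝ λ^5e^(−2λ) · λ^37e^(−5λ) = λ^42e^(−7λ), i.e. Gamma(shape=43, rate=7).
The mode of a Gamma(a, b) with a ≥ 1 (shape–rate) is (a−1)/b = 42/7 ≈ 6.00.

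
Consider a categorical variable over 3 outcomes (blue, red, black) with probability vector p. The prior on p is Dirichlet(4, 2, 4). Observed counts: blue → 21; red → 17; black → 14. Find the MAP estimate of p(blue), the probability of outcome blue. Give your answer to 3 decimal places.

The posterior is Dirichlet(αᵢ + nᵢ) = Dirichlet(25, 19, 18).
For a Dirichlet(a₁,…,a_K) with all aᵢ > 1, the mode has j-th component (aⱼ − 1)/(Σaᵢ − K).
Here Σaᵢ = 62 and K = 3, so p(blue) = (25 − 1)/(62 − 3) = 24/59 ≈ 0.407.

MAP estimate of p(blue) = 0.407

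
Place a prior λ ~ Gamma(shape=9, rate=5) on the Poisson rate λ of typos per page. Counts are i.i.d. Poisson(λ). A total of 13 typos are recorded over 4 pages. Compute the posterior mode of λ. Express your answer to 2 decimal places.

Σxᵢ = 13, n = 4.
Posterior ∝ λ^8e^(−5λ) · λ^13e^(−4λ) = λ^21e^(−9λ), i.e. Gamma(shape=22, rate=9).
The mode of a Gamma(a, b) with a ≥ 1 (shape–rate) is (a−1)/b = 21/9 ≈ 2.33.

λ̂_MAP = 2.33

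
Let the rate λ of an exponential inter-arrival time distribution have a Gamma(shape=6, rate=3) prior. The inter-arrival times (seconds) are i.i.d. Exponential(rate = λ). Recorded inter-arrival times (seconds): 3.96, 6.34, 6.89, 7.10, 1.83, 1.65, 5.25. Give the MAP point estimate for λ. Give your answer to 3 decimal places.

The Exponential(rate=λ) likelihood is ∝ λ^n e^(−λΣtᵢ). Here n = 7 and Σtᵢ = 3.96 + 6.34 + 6.89 + 7.10 + 1.83 + 1.65 + 5.25 = 33.02.
Posterior ∝ λ^5e^(−3λ) · λ^7e^(−33.02λ) = λ^12e^(−36.02λ), i.e. Gamma(13, 36.02).
Mode = (a−1)/b = 12/36.02 ≈ 0.333.

λ̂_MAP = 0.333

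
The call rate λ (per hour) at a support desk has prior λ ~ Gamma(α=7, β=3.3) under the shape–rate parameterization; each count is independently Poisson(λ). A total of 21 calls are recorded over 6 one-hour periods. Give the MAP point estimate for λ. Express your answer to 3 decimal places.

Σxᵢ = 21, n = 6.
Posterior ∝ λ^6e^(−3.3λ) · λ^21e^(−6λ) = λ^27e^(−9.3λ), i.e. Gamma(shape=28, rate=9.3).
The mode of a Gamma(a, b) with a ≥ 1 (shape–rate) is (a−1)/b = 27/9.3 ≈ 2.903.

λ̂_MAP = 2.903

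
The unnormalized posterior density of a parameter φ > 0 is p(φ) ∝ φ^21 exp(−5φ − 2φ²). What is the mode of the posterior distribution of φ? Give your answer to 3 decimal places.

φ̂_MAP = 1.750

ℓ'(φ) = 21/φ − 5 − 4φ. Setting this to zero and multiplying by φ: 4φ² + 5φ − 21 = 0.
φ = (−5 + √(5² + 4·4·21)) / (2·4) = (−5 + √361) / 8 = (−5 + 19)/8 = 7/4.
ℓ''(φ) = −21/φ² − 4 < 0, confirming a maximum.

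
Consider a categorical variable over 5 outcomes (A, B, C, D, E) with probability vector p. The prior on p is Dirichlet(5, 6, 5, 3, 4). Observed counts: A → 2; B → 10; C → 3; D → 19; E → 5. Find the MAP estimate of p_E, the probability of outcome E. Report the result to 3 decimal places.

MAP estimate of p_E = 0.140

The posterior is Dirichlet(αᵢ + nᵢ) = Dirichlet(7, 16, 8, 22, 9).
For a Dirichlet(a₁,…,a_K) with all aᵢ > 1, the mode has j-th component (aⱼ − 1)/(Σaᵢ − K).
Here Σaᵢ = 62 and K = 5, so p_E = (9 − 1)/(62 − 5) = 8/57 ≈ 0.140.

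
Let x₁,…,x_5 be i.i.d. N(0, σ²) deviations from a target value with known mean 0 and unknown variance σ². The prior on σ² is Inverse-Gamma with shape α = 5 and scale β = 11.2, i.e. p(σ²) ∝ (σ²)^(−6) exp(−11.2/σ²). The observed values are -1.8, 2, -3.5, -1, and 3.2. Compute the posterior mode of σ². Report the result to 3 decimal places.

Sum of squared deviations about the known mean: SS = (-1.8−0)² + (2−0)² + (-3.5−0)² + (-1−0)² + (3.2−0)² = 30.73.
The Normal likelihood contributes (σ²)^(−n/2) exp(−SS/(2σ²)), so the posterior is Inverse-Gamma(α + n/2, β + SS/2) = Inverse-Gamma(7.5, 26.565).
The mode of Inverse-Gamma(a, b) is b/(a+1) = 26.565/8.5 ≈ 3.125.

σ̂²_MAP = 3.125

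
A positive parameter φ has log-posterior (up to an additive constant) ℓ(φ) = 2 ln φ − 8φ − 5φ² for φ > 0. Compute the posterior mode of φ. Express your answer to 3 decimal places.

φ̂_MAP = 0.200

ℓ'(φ) = 2/φ − 8 − 10φ. Setting this to zero and multiplying by φ: 10φ² + 8φ − 2 = 0.
φ = (−8 + √(8² + 4·10·2)) / (2·10) = (−8 + √144) / 20 = (−8 + 12)/20 = 1/5.
ℓ''(φ) = −2/φ² − 10 < 0, confirming a maximum.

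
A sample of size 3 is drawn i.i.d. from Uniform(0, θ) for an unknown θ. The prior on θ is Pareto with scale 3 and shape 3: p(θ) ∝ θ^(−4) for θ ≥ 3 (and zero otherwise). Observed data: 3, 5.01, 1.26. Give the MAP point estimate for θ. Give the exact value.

The Uniform(0, θ) likelihood is θ^(−n) for θ ≥ max(xᵢ), zero otherwise. Here max(xᵢ) = 5.01.
Posterior ∝ θ^(−4) · θ^(−3) = θ^(−7) on θ ≥ max(3, 5.01) = 5.01.
This density is strictly decreasing in θ, so the posterior mode lies at the lower boundary of the support.

θ̂_MAP = 5.01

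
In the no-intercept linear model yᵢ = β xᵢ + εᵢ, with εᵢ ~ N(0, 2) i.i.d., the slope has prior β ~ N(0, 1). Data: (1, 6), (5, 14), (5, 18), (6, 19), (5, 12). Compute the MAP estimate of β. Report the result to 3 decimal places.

β̂_MAP = 2.982

log p(β | y) = −Σ(yᵢ − βxᵢ)²/(2·2) − β²/(2·1) + const.
Setting the derivative to zero: Σxᵢ(yᵢ − βxᵢ)/2 − β/1 = 0, so β = Σxᵢyᵢ / (Σxᵢ² + σ²/τ²).
Σxᵢyᵢ = 1·6 + 5·14 + 5·18 + 6·19 + 5·12 = 340; Σxᵢ² = 112; σ²/τ² = 2.
β̂_MAP = 340 / (112 + 2) = 340/114 ≈ 2.982.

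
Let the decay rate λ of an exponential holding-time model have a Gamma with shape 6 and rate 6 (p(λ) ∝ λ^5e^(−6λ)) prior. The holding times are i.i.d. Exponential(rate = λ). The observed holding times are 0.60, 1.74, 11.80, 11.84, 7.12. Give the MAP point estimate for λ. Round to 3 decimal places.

The Exponential(rate=λ) likelihood is ∝ λ^n e^(−λΣtᵢ). Here n = 5 and Σtᵢ = 0.60 + 1.74 + 11.80 + 11.84 + 7.12 = 33.10.
Posterior ∝ λ^5e^(−6λ) · λ^5e^(−33.10λ) = λ^10e^(−39.10λ), i.e. Gamma(11, 39.10).
Mode = (a−1)/b = 10/39.10 ≈ 0.256.

λ̂_MAP = 0.256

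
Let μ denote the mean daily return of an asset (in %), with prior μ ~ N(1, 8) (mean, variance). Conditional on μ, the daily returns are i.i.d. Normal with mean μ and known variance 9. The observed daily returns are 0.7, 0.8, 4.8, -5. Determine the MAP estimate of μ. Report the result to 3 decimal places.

μ̂_MAP = 0.473

n = 4; x̄ = (0.7 + 0.8 + 4.8 + (-5))/4 = 1.3/4 = 0.325.
For a Normal prior and Normal likelihood with known variance, the posterior is Normal; its mode equals its mean, the precision-weighted average.
Prior precision 1/σ₀² = 1/8 = 0.125; data precision n/σ² = 4/9.
μ̂ = (0.125·1 + (4/9)·0.325) / (0.125 + 4/9) = (97/360)/(41/72) = 97/205 ≈ 0.473.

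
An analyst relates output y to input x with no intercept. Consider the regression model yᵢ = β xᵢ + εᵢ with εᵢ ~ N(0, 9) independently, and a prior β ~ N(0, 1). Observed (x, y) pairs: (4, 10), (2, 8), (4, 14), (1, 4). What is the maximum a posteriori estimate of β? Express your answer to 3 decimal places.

log p(β | y) = −Σ(yᵢ − βxᵢ)²/(2·9) − β²/(2·1) + const.
Setting the derivative to zero: Σxᵢ(yᵢ − βxᵢ)/9 − β/1 = 0, so β = Σxᵢyᵢ / (Σxᵢ² + σ²/τ²).
Σxᵢyᵢ = 4·10 + 2·8 + 4·14 + 1·4 = 116; Σxᵢ² = 37; σ²/τ² = 9.
β̂_MAP = 116 / (37 + 9) = 116/46 ≈ 2.522.

β̂_MAP = 2.522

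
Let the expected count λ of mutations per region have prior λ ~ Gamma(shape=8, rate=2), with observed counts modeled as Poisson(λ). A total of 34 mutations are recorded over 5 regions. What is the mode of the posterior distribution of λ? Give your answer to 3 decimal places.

Σxᵢ = 34, n = 5.
Posterior ∝ λ^7e^(−2λ) · λ^34e^(−5λ) = λ^41e^(−7λ), i.e. Gamma(shape=42, rate=7).
The mode of a Gamma(a, b) with a ≥ 1 (shape–rate) is (a−1)/b = 41/7 ≈ 5.857.

λ̂_MAP = 5.857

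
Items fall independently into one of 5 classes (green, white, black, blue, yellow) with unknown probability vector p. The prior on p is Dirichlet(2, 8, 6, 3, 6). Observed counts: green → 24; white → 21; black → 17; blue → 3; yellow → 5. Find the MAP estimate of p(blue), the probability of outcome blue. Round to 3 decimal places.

MAP estimate of p(blue) = 0.056

The posterior is Dirichlet(αᵢ + nᵢ) = Dirichlet(26, 29, 23, 6, 11).
For a Dirichlet(a₁,…,a_K) with all aᵢ > 1, the mode has j-th component (aⱼ − 1)/(Σaᵢ − K).
Here Σaᵢ = 95 and K = 5, so p(blue) = (6 − 1)/(95 − 5) = 5/90 ≈ 0.056.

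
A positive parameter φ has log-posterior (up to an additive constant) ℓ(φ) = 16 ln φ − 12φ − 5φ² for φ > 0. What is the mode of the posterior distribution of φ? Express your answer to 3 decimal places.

φ̂_MAP = 0.800

ℓ'(φ) = 16/φ − 12 − 10φ. Setting this to zero and multiplying by φ: 10φ² + 12φ − 16 = 0.
φ = (−12 + √(12² + 4·10·16)) / (2·10) = (−12 + √784) / 20 = (−12 + 28)/20 = 4/5.
ℓ''(φ) = −16/φ² − 10 < 0, confirming a maximum.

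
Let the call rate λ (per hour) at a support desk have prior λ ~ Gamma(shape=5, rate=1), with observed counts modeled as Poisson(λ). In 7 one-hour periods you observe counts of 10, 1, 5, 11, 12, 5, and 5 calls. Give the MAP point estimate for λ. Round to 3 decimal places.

λ̂_MAP = 6.625

Σxᵢ = 10+1+5+11+12+5+5 = 49, with n = 7.
Posterior ∝ λ^4e^(−1λ) · λ^49e^(−7λ) = λ^53e^(−8λ), i.e. Gamma(shape=54, rate=8).
The mode of a Gamma(a, b) with a ≥ 1 (shape–rate) is (a−1)/b = 53/8 ≈ 6.625.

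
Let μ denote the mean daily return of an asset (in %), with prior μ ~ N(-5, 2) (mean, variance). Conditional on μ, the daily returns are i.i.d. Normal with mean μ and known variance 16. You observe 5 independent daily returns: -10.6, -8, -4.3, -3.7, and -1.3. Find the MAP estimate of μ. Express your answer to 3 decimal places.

μ̂_MAP = -5.223

n = 5; x̄ = ((-10.6) + (-8) + (-4.3) + (-3.7) + (-1.3))/5 = -27.9/5 = -5.58.
For a Normal prior and Normal likelihood with known variance, the posterior is Normal; its mode equals its mean, the precision-weighted average.
Prior precision 1/σ₀² = 1/2 = 0.5; data precision n/σ² = 5/16 = 0.3125.
μ̂ = (0.5·(-5) + 0.3125·(-5.58)) / (0.5 + 0.3125) = (-4.24375)/0.8125 = -679/130 ≈ -5.223.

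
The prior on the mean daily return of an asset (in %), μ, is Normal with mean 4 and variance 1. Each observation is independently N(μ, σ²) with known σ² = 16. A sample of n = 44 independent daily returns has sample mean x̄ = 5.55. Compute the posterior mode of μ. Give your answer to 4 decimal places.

μ̂_MAP = 5.1367

n = 44, x̄ = 5.55.
For a Normal prior and Normal likelihood with known variance, the posterior is Normal; its mode equals its mean, the precision-weighted average.
Prior precision 1/σ₀² = 1/1 = 1; data precision n/σ² = 44/16 = 2.75.
μ̂ = (1·4 + 2.75·5.55) / (1 + 2.75) = 19.2625/3.75 = 1541/300 ≈ 5.1367.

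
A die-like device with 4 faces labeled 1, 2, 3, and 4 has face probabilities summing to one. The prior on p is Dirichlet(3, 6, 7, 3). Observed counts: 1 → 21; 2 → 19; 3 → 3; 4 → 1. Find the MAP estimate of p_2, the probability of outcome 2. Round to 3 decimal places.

MAP estimate: 0.407

The posterior is Dirichlet(αᵢ + nᵢ) = Dirichlet(24, 25, 10, 4).
For a Dirichlet(a₁,…,a_K) with all aᵢ > 1, the mode has j-th component (aⱼ − 1)/(Σaᵢ − K).
Here Σaᵢ = 63 and K = 4, so p_2 = (25 − 1)/(63 − 4) = 24/59 ≈ 0.407.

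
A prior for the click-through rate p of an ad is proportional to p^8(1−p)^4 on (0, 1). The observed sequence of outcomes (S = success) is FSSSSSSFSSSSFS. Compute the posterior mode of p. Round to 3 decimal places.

The prior density ∝ p^8(1−p)^4 is the kernel of Beta(9, 5).
Data: 11 successes in 14 trials (from the sequence). The binomial likelihood contributes p^11(1−p)^3, so the posterior is Beta(9+11, 5+3) = Beta(20, 8).
For Beta(a, b) with a, b > 1 the mode is (a−1)/(a+b−2) = 19/26 ≈ 0.731.

p̂_MAP = 0.731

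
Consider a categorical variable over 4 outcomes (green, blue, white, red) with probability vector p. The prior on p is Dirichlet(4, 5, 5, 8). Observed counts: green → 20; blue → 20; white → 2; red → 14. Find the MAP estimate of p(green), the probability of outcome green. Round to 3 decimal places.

MAP estimate of p(green) = 0.311

The posterior is Dirichlet(αᵢ + nᵢ) = Dirichlet(24, 25, 7, 22).
For a Dirichlet(a₁,…,a_K) with all aᵢ > 1, the mode has j-th component (aⱼ − 1)/(Σaᵢ − K).
Here Σaᵢ = 78 and K = 4, so p(green) = (24 − 1)/(78 − 4) = 23/74 ≈ 0.311.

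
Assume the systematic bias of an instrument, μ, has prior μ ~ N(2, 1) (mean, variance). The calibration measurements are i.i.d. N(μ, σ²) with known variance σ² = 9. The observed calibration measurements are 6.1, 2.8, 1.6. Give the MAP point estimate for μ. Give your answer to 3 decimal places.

μ̂_MAP = 2.375

n = 3; x̄ = (6.1 + 2.8 + 1.6)/3 = 10.5/3 = 3.5.
For a Normal prior and Normal likelihood with known variance, the posterior is Normal; its mode equals its mean, the precision-weighted average.
Prior precision 1/σ₀² = 1/1 = 1; data precision n/σ² = 3/9 = 1/3.
μ̂ = (1·2 + (1/3)·3.5) / (1 + 1/3) = (19/6)/(4/3) = 2.375.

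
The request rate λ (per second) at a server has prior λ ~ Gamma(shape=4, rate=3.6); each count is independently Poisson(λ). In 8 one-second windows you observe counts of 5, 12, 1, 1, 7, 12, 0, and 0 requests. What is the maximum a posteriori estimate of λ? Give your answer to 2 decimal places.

Σxᵢ = 5+12+1+1+7+12+0+0 = 38, with n = 8.
Posterior ∝ λ^3e^(−3.6λ) · λ^38e^(−8λ) = λ^41e^(−11.6λ), i.e. Gamma(shape=42, rate=11.6).
The mode of a Gamma(a, b) with a ≥ 1 (shape–rate) is (a−1)/b = 41/11.6 ≈ 3.53.

λ̂_MAP = 3.53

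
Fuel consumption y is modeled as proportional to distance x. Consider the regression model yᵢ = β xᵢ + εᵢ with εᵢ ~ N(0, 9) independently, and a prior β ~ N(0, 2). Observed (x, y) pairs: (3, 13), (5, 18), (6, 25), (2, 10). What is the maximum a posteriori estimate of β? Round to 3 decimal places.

β̂_MAP = 3.809

log p(β | y) = −Σ(yᵢ − βxᵢ)²/(2·9) − β²/(2·2) + const.
Setting the derivative to zero: Σxᵢ(yᵢ − βxᵢ)/9 − β/2 = 0, so β = Σxᵢyᵢ / (Σxᵢ² + σ²/τ²).
Σxᵢyᵢ = 3·13 + 5·18 + 6·25 + 2·10 = 299; Σxᵢ² = 74; σ²/τ² = 4.5.
β̂_MAP = 299 / (74 + 4.5) = 299/78.5 ≈ 3.809.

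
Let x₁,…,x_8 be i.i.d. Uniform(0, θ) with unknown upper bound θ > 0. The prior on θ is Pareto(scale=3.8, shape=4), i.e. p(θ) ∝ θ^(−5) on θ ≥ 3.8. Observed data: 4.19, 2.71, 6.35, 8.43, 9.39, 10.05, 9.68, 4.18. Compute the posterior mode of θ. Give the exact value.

θ̂_MAP = 10.05

The Uniform(0, θ) likelihood is θ^(−n) for θ ≥ max(xᵢ), zero otherwise. Here max(xᵢ) = 10.05.
Posterior ∝ θ^(−5) · θ^(−8) = θ^(−13) on θ ≥ max(3.8, 10.05) = 10.05.
This density is strictly decreasing in θ, so the posterior mode lies at the lower boundary of the support.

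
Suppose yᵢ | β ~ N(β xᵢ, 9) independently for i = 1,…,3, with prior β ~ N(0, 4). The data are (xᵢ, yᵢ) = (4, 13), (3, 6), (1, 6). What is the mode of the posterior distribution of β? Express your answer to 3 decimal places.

β̂_MAP = 2.690

log p(β | y) = −Σ(yᵢ − βxᵢ)²/(2·9) − β²/(2·4) + const.
Setting the derivative to zero: Σxᵢ(yᵢ − βxᵢ)/9 − β/4 = 0, so β = Σxᵢyᵢ / (Σxᵢ² + σ²/τ²).
Σxᵢyᵢ = 4·13 + 3·6 + 1·6 = 76; Σxᵢ² = 26; σ²/τ² = 2.25.
β̂_MAP = 76 / (26 + 2.25) = 76/28.25 ≈ 2.690.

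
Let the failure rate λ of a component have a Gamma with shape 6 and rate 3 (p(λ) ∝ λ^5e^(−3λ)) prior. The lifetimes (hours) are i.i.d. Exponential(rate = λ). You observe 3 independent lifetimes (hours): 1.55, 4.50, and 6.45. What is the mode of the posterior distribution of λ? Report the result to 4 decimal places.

λ̂_MAP = 0.5161

The Exponential(rate=λ) likelihood is ∝ λ^n e^(−λΣtᵢ). Here n = 3 and Σtᵢ = 1.55 + 4.50 + 6.45 = 12.50.
Posterior ∝ λ^5e^(−3λ) · λ^3e^(−12.50λ) = λ^8e^(−15.50λ), i.e. Gamma(9, 15.50).
Mode = (a−1)/b = 8/15.50 ≈ 0.5161.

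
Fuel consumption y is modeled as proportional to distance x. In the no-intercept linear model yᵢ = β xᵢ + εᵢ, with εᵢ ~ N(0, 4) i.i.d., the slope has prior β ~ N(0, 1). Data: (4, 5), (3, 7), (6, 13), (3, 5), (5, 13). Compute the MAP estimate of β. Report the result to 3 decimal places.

β̂_MAP = 2.010

log p(β | y) = −Σ(yᵢ − βxᵢ)²/(2·4) − β²/(2·1) + const.
Setting the derivative to zero: Σxᵢ(yᵢ − βxᵢ)/4 − β/1 = 0, so β = Σxᵢyᵢ / (Σxᵢ² + σ²/τ²).
Σxᵢyᵢ = 4·5 + 3·7 + 6·13 + 3·5 + 5·13 = 199; Σxᵢ² = 95; σ²/τ² = 4.
β̂_MAP = 199 / (95 + 4) = 199/99 ≈ 2.010.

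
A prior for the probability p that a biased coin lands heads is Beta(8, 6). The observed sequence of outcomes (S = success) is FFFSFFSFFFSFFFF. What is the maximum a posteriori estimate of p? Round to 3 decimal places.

p̂_MAP = 0.370

Prior: Beta(8, 6).
Data: 3 successes in 15 trials (from the sequence). The binomial likelihood contributes p^3(1−p)^12, so the posterior is Beta(8+3, 6+12) = Beta(11, 18).
For Beta(a, b) with a, b > 1 the mode is (a−1)/(a+b−2) = 10/27 ≈ 0.370.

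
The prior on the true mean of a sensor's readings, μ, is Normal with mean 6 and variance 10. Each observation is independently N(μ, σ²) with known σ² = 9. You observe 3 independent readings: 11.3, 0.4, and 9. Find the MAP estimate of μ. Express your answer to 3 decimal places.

n = 3; x̄ = (11.3 + 0.4 + 9)/3 = 20.7/3 = 6.9.
For a Normal prior and Normal likelihood with known variance, the posterior is Normal; its mode equals its mean, the precision-weighted average.
Prior precision 1/σ₀² = 1/10 = 0.1; data precision n/σ² = 3/9 = 1/3.
μ̂ = (0.1·6 + (1/3)·6.9) / (0.1 + 1/3) = 2.9/(13/30) = 87/13 ≈ 6.692.

μ̂_MAP = 6.692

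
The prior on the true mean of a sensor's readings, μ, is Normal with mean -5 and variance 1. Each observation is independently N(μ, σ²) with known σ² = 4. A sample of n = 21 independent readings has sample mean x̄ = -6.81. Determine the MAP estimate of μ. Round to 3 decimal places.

n = 21, x̄ = -6.81.
For a Normal prior and Normal likelihood with known variance, the posterior is Normal; its mode equals its mean, the precision-weighted average.
Prior precision 1/σ₀² = 1/1 = 1; data precision n/σ² = 21/4 = 5.25.
μ̂ = (1·(-5) + 5.25·(-6.81)) / (1 + 5.25) = (-40.7525)/6.25 = -6.5204 ≈ -6.520.

μ̂_MAP = -6.520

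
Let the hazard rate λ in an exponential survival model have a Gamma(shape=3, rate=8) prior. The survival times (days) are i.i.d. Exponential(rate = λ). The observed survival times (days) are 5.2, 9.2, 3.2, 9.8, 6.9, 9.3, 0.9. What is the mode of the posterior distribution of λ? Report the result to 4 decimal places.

λ̂_MAP = 0.1714

The Exponential(rate=λ) likelihood is ∝ λ^n e^(−λΣtᵢ). Here n = 7 and Σtᵢ = 5.2 + 9.2 + 3.2 + 9.8 + 6.9 + 9.3 + 0.9 = 44.5.
Posterior ∝ λ^2e^(−8λ) · λ^7e^(−44.5λ) = λ^9e^(−52.5λ), i.e. Gamma(10, 52.5).
Mode = (a−1)/b = 9/52.5 ≈ 0.1714.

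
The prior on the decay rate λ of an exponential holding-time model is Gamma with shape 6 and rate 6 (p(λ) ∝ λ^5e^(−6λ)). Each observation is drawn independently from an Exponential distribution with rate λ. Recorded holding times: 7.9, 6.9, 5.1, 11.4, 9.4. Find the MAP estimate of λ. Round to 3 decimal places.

λ̂_MAP = 0.214

The Exponential(rate=λ) likelihood is ∝ λ^n e^(−λΣtᵢ). Here n = 5 and Σtᵢ = 7.9 + 6.9 + 5.1 + 11.4 + 9.4 = 40.7.
Posterior ∝ λ^5e^(−6λ) · λ^5e^(−40.7λ) = λ^10e^(−46.7λ), i.e. Gamma(11, 46.7).
Mode = (a−1)/b = 10/46.7 ≈ 0.214.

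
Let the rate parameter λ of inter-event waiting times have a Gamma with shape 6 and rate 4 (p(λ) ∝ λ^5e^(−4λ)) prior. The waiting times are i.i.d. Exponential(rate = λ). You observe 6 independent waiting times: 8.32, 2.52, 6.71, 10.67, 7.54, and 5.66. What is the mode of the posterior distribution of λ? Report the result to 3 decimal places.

λ̂_MAP = 0.242

The Exponential(rate=λ) likelihood is ∝ λ^n e^(−λΣtᵢ). Here n = 6 and Σtᵢ = 8.32 + 2.52 + 6.71 + 10.67 + 7.54 + 5.66 = 41.42.
Posterior ∝ λ^5e^(−4λ) · λ^6e^(−41.42λ) = λ^11e^(−45.42λ), i.e. Gamma(12, 45.42).
Mode = (a−1)/b = 11/45.42 ≈ 0.242.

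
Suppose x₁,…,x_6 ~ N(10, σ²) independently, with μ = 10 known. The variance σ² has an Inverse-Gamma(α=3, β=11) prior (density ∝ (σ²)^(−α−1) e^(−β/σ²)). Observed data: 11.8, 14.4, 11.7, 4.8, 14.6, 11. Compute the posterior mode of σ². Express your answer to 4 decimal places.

σ̂²_MAP = 6.9064

Sum of squared deviations about the known mean: SS = (11.8−10)² + (14.4−10)² + (11.7−10)² + (4.8−10)² + (14.6−10)² + (11−10)² = 74.69.
The Normal likelihood contributes (σ²)^(−n/2) exp(−SS/(2σ²)), so the posterior is Inverse-Gamma(α + n/2, β + SS/2) = Inverse-Gamma(6, 48.345).
The mode of Inverse-Gamma(a, b) is b/(a+1) = 48.345/7 ≈ 6.9064.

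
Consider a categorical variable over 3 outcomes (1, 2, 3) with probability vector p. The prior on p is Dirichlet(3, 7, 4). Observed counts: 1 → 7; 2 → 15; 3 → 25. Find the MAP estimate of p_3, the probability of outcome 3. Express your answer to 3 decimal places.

MAP estimate: 0.483

The posterior is Dirichlet(αᵢ + nᵢ) = Dirichlet(10, 22, 29).
For a Dirichlet(a₁,…,a_K) with all aᵢ > 1, the mode has j-th component (aⱼ − 1)/(Σaᵢ − K).
Here Σaᵢ = 61 and K = 3, so p_3 = (29 − 1)/(61 − 3) = 28/58 ≈ 0.483.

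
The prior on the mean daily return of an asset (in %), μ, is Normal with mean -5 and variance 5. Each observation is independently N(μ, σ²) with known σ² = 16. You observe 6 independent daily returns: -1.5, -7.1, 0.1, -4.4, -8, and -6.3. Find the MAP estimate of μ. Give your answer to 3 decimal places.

n = 6; x̄ = ((-1.5) + (-7.1) + 0.1 + (-4.4) + (-8) + (-6.3))/6 = -27.2/6 = -68/15 ≈ -4.5333.
For a Normal prior and Normal likelihood with known variance, the posterior is Normal; its mode equals its mean, the precision-weighted average.
Prior precision 1/σ₀² = 1/5 = 0.2; data precision n/σ² = 6/16 = 0.375.
μ̂ = (0.2·(-5) + 0.375·(-68/15)) / (0.2 + 0.375) = (-2.7)/0.575 = -108/23 ≈ -4.696.

μ̂_MAP = -4.696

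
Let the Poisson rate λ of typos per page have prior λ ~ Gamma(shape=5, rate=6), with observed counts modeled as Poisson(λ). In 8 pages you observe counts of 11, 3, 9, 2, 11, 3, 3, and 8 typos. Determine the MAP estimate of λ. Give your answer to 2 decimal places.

Σxᵢ = 11+3+9+2+11+3+3+8 = 50, with n = 8.
Posterior ∝ λ^4e^(−6λ) · λ^50e^(−8λ) = λ^54e^(−14λ), i.e. Gamma(shape=55, rate=14).
The mode of a Gamma(a, b) with a ≥ 1 (shape–rate) is (a−1)/b = 54/14 ≈ 3.86.

λ̂_MAP = 3.86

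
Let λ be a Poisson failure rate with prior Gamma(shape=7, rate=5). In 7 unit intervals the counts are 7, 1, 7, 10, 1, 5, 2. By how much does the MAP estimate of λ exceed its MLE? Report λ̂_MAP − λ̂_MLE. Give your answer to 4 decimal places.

MAP − MLE = -1.4643

Σxᵢ = 33. Posterior is Gamma(40, 12); MAP = (40−1)/12 = 39/12 ≈ 3.25000.
MLE = x̄ = 33/7 ≈ 4.71429.
Difference = 39/12 − 33/7 = -41/28 ≈ -1.4643.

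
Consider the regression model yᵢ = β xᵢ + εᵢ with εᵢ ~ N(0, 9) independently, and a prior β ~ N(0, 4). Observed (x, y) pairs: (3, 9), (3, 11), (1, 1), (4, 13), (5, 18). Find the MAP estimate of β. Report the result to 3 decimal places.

β̂_MAP = 3.261

log p(β | y) = −Σ(yᵢ − βxᵢ)²/(2·9) − β²/(2·4) + const.
Setting the derivative to zero: Σxᵢ(yᵢ − βxᵢ)/9 − β/4 = 0, so β = Σxᵢyᵢ / (Σxᵢ² + σ²/τ²).
Σxᵢyᵢ = 3·9 + 3·11 + 1·1 + 4·13 + 5·18 = 203; Σxᵢ² = 60; σ²/τ² = 2.25.
β̂_MAP = 203 / (60 + 2.25) = 203/62.25 ≈ 3.261.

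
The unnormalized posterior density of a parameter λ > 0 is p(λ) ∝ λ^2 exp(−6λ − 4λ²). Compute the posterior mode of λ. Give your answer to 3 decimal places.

ℓ'(λ) = 2/λ − 6 − 8λ. Setting this to zero and multiplying by λ: 8λ² + 6λ − 2 = 0.
λ = (−6 + √(6² + 4·8·2)) / (2·8) = (−6 + √100) / 16 = (−6 + 10)/16 = 1/4.
ℓ''(λ) = −2/λ² − 8 < 0, confirming a maximum.

λ̂_MAP = 0.250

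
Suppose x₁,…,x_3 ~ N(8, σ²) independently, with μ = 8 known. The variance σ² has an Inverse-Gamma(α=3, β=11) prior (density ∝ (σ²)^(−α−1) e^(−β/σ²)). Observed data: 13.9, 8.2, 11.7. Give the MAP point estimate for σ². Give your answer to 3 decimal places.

σ̂²_MAP = 6.413

Sum of squared deviations about the known mean: SS = (13.9−8)² + (8.2−8)² + (11.7−8)² = 48.54.
The Normal likelihood contributes (σ²)^(−n/2) exp(−SS/(2σ²)), so the posterior is Inverse-Gamma(α + n/2, β + SS/2) = Inverse-Gamma(4.5, 35.27).
The mode of Inverse-Gamma(a, b) is b/(a+1) = 35.27/5.5 ≈ 6.413.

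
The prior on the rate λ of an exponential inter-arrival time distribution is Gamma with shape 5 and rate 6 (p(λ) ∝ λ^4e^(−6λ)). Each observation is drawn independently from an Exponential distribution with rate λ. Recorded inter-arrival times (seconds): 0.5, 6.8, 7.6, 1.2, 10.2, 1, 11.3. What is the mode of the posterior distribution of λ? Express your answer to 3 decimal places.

λ̂_MAP = 0.247

The Exponential(rate=λ) likelihood is ∝ λ^n e^(−λΣtᵢ). Here n = 7 and Σtᵢ = 0.5 + 6.8 + 7.6 + 1.2 + 10.2 + 1 + 11.3 = 38.6.
Posterior ∝ λ^4e^(−6λ) · λ^7e^(−38.6λ) = λ^11e^(−44.6λ), i.e. Gamma(12, 44.6).
Mode = (a−1)/b = 11/44.6 ≈ 0.247.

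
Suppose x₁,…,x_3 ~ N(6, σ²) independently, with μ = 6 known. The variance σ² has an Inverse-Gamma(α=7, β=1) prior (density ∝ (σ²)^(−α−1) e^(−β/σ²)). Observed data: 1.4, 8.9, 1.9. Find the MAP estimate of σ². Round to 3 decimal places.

Sum of squared deviations about the known mean: SS = (1.4−6)² + (8.9−6)² + (1.9−6)² = 46.38.
The Normal likelihood contributes (σ²)^(−n/2) exp(−SS/(2σ²)), so the posterior is Inverse-Gamma(α + n/2, β + SS/2) = Inverse-Gamma(8.5, 24.19).
The mode of Inverse-Gamma(a, b) is b/(a+1) = 24.19/9.5 ≈ 2.546.

σ̂²_MAP = 2.546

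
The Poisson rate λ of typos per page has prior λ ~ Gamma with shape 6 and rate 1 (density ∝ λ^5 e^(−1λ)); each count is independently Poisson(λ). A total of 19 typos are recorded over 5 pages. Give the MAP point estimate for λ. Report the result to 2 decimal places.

λ̂_MAP = 4.00

Σxᵢ = 19, n = 5.
Posterior ∝ λ^5e^(−1λ) · λ^19e^(−5λ) = λ^24e^(−6λ), i.e. Gamma(shape=25, rate=6).
The mode of a Gamma(a, b) with a ≥ 1 (shape–rate) is (a−1)/b = 24/6 ≈ 4.00.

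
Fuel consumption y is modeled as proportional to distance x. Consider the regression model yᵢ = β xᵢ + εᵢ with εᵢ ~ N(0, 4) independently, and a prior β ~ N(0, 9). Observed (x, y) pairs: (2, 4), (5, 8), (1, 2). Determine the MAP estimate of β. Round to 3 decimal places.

log p(β | y) = −Σ(yᵢ − βxᵢ)²/(2·4) − β²/(2·9) + const.
Setting the derivative to zero: Σxᵢ(yᵢ − βxᵢ)/4 − β/9 = 0, so β = Σxᵢyᵢ / (Σxᵢ² + σ²/τ²).
Σxᵢyᵢ = 2·4 + 5·8 + 1·2 = 50; Σxᵢ² = 30; σ²/τ² = 4/9.
β̂_MAP = 50 / (30 + 4/9) = 50/(274/9) = 225/137 ≈ 1.642.

β̂_MAP = 1.642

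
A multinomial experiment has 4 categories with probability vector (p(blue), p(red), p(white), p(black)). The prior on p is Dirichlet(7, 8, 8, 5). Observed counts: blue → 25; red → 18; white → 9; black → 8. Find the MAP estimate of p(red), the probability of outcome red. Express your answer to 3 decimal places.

MAP estimate of p(red) = 0.298

The posterior is Dirichlet(αᵢ + nᵢ) = Dirichlet(32, 26, 17, 13).
For a Dirichlet(a₁,…,a_K) with all aᵢ > 1, the mode has j-th component (aⱼ − 1)/(Σaᵢ − K).
Here Σaᵢ = 88 and K = 4, so p(red) = (26 − 1)/(88 − 4) = 25/84 ≈ 0.298.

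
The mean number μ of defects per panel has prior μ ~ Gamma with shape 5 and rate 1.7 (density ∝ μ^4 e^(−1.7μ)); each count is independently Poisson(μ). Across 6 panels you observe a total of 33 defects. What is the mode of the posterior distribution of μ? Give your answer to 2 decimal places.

Σxᵢ = 33, n = 6.
Posterior ∝ μ^4e^(−1.7μ) · μ^33e^(−6μ) = μ^37e^(−7.7μ), i.e. Gamma(shape=38, rate=7.7).
The mode of a Gamma(a, b) with a ≥ 1 (shape–rate) is (a−1)/b = 37/7.7 ≈ 4.81.

μ̂_MAP = 4.81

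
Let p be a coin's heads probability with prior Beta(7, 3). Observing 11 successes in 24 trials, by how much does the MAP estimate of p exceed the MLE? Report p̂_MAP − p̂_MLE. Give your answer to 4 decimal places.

Posterior is Beta(18, 16); MAP = (18−1)/(34−2) = 17/32 ≈ 0.53125.
MLE ignores the prior: p̂_MLE = k/n = 11/24 ≈ 0.45833.
Difference = 17/32 − 11/24 = 7/96 ≈ 0.0729.

MAP − MLE = 0.0729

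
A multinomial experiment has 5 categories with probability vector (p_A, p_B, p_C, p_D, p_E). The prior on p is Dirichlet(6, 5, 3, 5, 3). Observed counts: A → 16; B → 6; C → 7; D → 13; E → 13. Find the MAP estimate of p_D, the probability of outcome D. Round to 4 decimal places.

MAP estimate of p_D = 0.2361

The posterior is Dirichlet(αᵢ + nᵢ) = Dirichlet(22, 11, 10, 18, 16).
For a Dirichlet(a₁,…,a_K) with all aᵢ > 1, the mode has j-th component (aⱼ − 1)/(Σaᵢ − K).
Here Σaᵢ = 77 and K = 5, so p_D = (18 − 1)/(77 − 5) = 17/72 ≈ 0.2361.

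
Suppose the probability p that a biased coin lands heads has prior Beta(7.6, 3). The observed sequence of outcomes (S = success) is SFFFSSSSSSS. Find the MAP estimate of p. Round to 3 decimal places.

Prior: Beta(7.6, 3).
Data: 8 successes in 11 trials (from the sequence). The binomial likelihood contributes p^8(1−p)^3, so the posterior is Beta(7.6+8, 3+3) = Beta(15.6, 6).
For Beta(a, b) with a, b > 1 the mode is (a−1)/(a+b−2) = 14.6/19.6 ≈ 0.745.

p̂_MAP = 0.745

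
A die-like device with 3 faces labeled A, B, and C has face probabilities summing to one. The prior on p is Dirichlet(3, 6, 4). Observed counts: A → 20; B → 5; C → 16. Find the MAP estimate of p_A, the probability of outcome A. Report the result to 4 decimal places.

The posterior is Dirichlet(αᵢ + nᵢ) = Dirichlet(23, 11, 20).
For a Dirichlet(a₁,…,a_K) with all aᵢ > 1, the mode has j-th component (aⱼ − 1)/(Σaᵢ − K).
Here Σaᵢ = 54 and K = 3, so p_A = (23 − 1)/(54 − 3) = 22/51 ≈ 0.4314.

MAP estimate of p_A = 0.4314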